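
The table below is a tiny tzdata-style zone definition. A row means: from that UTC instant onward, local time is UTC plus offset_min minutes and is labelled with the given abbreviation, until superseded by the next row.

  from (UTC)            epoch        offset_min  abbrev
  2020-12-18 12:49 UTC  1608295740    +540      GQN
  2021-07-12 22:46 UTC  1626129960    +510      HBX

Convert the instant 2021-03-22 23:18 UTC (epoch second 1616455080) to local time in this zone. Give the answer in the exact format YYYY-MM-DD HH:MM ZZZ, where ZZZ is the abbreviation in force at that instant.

2021-03-23 08:18 GQN

Query: 2021-03-22 23:18 UTC
Rule 1/2 (GQN, +09:00): 2020-12-18 12:49 UTC ≤ query < 2021-07-12 22:46 UTC
23·60 + 18 + 540 = 1938 min
1938 = 1·1440 + 498; 498 = 8·60 + 18 → 08:18, 2021-03-22 + 1 day = 2021-03-23
→ 2021-03-23 08:18 GQN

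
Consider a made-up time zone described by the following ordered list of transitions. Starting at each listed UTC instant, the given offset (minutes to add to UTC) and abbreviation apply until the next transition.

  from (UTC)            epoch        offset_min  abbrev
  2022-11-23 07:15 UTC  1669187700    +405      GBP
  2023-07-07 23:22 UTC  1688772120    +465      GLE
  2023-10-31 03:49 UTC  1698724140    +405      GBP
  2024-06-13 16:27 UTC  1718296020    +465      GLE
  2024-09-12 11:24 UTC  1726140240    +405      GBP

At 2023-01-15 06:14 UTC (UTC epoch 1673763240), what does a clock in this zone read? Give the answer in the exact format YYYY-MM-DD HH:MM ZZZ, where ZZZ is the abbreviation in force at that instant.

Query: 2023-01-15 06:14 UTC
Rule 1/5 (GBP, +06:45): 2022-11-23 07:15 UTC ≤ query < 2023-07-07 23:22 UTC
6·60 + 14 + 405 = 779 min
779 = 0·1440 + 779; 779 = 12·60 + 59 → 12:59, same day
→ 2023-01-15 12:59 GBP

2023-01-15 12:59 GBP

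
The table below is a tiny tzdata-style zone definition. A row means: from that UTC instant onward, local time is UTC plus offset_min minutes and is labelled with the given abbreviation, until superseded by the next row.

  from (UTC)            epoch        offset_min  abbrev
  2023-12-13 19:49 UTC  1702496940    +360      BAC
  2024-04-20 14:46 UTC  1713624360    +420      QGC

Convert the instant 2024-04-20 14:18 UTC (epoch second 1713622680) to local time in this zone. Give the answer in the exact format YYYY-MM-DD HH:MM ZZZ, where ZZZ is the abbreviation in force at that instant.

Query: 2024-04-20 14:18 UTC
Rule 1/2 (BAC, +06:00): 2023-12-13 19:49 UTC ≤ query < 2024-04-20 14:46 UTC
14·60 + 18 + 360 = 1218 min
1218 = 0·1440 + 1218; 1218 = 20·60 + 18 → 20:18, same day
→ 2024-04-20 20:18 BAC

2024-04-20 20:18 BAC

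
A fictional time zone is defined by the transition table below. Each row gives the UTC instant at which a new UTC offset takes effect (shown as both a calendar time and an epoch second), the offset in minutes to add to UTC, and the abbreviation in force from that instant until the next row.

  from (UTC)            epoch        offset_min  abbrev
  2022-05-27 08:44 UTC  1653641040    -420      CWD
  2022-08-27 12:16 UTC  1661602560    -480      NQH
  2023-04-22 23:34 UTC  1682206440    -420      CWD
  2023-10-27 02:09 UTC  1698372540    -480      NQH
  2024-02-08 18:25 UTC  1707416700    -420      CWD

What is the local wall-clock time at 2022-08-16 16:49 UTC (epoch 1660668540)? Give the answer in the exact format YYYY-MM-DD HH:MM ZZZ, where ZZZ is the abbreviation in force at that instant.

Query: 2022-08-16 16:49 UTC
Rule 1/5 (CWD, -07:00): 2022-05-27 08:44 UTC ≤ query < 2022-08-27 12:16 UTC
16·60 + 49 - 420 = 589 min
589 = 0·1440 + 589; 589 = 9·60 + 49 → 09:49, same day
→ 2022-08-16 09:49 CWD

2022-08-16 09:49 CWD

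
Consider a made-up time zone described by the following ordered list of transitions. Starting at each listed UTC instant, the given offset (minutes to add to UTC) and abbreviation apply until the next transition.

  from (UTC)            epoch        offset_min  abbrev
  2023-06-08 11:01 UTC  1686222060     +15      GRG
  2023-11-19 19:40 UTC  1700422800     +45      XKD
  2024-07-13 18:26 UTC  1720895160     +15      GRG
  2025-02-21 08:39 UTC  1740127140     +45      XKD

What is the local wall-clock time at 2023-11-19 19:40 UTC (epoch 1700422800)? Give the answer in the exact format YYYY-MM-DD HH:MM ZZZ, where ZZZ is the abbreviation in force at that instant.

2023-11-19 20:25 XKD

Query: 2023-11-19 19:40 UTC
Rule 2/4 (XKD, +00:45): 2023-11-19 19:40 UTC ≤ query < 2024-07-13 18:26 UTC
19·60 + 40 + 45 = 1225 min
1225 = 0·1440 + 1225; 1225 = 20·60 + 25 → 20:25, same day
→ 2023-11-19 20:25 XKD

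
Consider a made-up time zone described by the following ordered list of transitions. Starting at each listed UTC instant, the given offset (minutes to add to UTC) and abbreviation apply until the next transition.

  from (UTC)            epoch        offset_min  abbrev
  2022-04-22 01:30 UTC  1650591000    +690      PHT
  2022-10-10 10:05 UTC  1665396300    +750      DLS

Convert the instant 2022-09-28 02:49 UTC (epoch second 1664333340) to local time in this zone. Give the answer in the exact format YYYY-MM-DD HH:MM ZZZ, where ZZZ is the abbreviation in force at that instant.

Query: 2022-09-28 02:49 UTC
Rule 1/2 (PHT, +11:30): 2022-04-22 01:30 UTC ≤ query < 2022-10-10 10:05 UTC
2·60 + 49 + 690 = 859 min
859 = 0·1440 + 859; 859 = 14·60 + 19 → 14:19, same day
→ 2022-09-28 14:19 PHT

2022-09-28 14:19 PHT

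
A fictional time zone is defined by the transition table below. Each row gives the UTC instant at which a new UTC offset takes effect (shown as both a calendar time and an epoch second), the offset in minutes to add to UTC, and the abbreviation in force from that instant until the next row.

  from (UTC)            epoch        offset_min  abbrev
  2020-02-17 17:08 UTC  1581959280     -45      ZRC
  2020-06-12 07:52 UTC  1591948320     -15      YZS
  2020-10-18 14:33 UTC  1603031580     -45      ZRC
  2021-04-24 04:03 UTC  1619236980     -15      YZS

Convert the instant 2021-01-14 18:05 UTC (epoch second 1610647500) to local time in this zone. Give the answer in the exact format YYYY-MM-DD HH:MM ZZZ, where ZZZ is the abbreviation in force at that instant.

2021-01-14 17:20 ZRC

Query: 2021-01-14 18:05 UTC
Rule 3/4 (ZRC, -00:45): 2020-10-18 14:33 UTC ≤ query < 2021-04-24 04:03 UTC
18·60 + 5 - 45 = 1040 min
1040 = 0·1440 + 1040; 1040 = 17·60 + 20 → 17:20, same day
→ 2021-01-14 17:20 ZRC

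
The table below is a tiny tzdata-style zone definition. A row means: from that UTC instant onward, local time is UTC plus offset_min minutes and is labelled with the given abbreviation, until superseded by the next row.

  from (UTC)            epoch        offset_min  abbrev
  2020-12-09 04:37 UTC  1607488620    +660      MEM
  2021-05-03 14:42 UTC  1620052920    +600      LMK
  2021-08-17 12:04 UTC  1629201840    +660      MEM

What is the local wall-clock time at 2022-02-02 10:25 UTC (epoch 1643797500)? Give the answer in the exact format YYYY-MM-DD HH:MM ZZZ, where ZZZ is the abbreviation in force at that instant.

2022-02-02 21:25 MEM

Query: 2022-02-02 10:25 UTC
Rule 3/3 (MEM, +11:00): 2021-08-17 12:04 UTC ≤ query < +∞
10·60 + 25 + 660 = 1285 min
1285 = 0·1440 + 1285; 1285 = 21·60 + 25 → 21:25, same day
→ 2022-02-02 21:25 MEM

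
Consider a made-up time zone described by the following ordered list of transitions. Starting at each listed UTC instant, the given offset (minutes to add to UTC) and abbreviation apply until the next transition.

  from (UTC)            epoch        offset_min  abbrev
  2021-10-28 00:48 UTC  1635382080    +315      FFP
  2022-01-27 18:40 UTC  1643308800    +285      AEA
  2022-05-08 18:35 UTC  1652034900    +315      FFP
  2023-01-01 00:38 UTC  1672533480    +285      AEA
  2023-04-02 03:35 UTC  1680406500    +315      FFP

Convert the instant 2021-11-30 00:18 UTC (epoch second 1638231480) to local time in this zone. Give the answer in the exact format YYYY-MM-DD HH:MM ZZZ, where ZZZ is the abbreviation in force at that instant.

Query: 2021-11-30 00:18 UTC
Rule 1/5 (FFP, +05:15): 2021-10-28 00:48 UTC ≤ query < 2022-01-27 18:40 UTC
0·60 + 18 + 315 = 333 min
333 = 0·1440 + 333; 333 = 5·60 + 33 → 05:33, same day
→ 2021-11-30 05:33 FFP

2021-11-30 05:33 FFP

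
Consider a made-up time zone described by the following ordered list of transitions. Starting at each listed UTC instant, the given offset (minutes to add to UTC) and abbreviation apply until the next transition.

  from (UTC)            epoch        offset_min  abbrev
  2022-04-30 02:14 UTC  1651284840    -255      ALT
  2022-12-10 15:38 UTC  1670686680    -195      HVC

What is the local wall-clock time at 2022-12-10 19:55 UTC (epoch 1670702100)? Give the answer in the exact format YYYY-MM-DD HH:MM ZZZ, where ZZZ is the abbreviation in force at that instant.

Query: 2022-12-10 19:55 UTC
Rule 2/2 (HVC, -03:15): 2022-12-10 15:38 UTC ≤ query < +∞
19·60 + 55 - 195 = 1000 min
1000 = 0·1440 + 1000; 1000 = 16·60 + 40 → 16:40, same day
→ 2022-12-10 16:40 HVC

2022-12-10 16:40 HVC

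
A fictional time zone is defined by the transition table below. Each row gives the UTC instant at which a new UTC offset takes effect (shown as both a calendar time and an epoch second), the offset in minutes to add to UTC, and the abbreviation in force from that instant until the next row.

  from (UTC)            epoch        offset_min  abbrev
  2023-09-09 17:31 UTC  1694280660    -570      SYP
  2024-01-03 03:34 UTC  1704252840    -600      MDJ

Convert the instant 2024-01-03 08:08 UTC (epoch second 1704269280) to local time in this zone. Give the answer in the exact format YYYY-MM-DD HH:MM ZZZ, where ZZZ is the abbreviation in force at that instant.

Query: 2024-01-03 08:08 UTC
Rule 2/2 (MDJ, -10:00): 2024-01-03 03:34 UTC ≤ query < +∞
8·60 + 8 - 600 = -112 min
-112 = -1·1440 + 1328; 1328 = 22·60 + 8 → 22:08, 2024-01-03 - 1 day = 2024-01-02
→ 2024-01-02 22:08 MDJ

2024-01-02 22:08 MDJ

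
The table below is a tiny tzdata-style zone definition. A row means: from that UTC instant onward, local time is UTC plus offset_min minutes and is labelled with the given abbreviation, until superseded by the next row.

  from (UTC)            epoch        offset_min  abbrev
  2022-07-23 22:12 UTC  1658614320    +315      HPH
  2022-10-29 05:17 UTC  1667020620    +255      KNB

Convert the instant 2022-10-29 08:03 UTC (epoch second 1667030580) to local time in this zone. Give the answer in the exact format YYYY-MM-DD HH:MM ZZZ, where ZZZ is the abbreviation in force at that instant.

2022-10-29 12:18 KNB

Query: 2022-10-29 08:03 UTC
Rule 2/2 (KNB, +04:15): 2022-10-29 05:17 UTC ≤ query < +∞
8·60 + 3 + 255 = 738 min
738 = 0·1440 + 738; 738 = 12·60 + 18 → 12:18, same day
→ 2022-10-29 12:18 KNB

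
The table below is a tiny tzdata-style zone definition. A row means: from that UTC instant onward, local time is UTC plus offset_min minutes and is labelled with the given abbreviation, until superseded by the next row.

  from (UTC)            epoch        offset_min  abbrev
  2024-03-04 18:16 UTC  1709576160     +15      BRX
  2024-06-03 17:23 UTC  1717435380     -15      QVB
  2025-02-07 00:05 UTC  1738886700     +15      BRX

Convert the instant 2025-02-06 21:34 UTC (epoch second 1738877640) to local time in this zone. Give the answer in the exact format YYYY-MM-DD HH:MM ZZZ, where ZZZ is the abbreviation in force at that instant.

Query: 2025-02-06 21:34 UTC
Rule 2/3 (QVB, -00:15): 2024-06-03 17:23 UTC ≤ query < 2025-02-07 00:05 UTC
21·60 + 34 - 15 = 1279 min
1279 = 0·1440 + 1279; 1279 = 21·60 + 19 → 21:19, same day
→ 2025-02-06 21:19 QVB

2025-02-06 21:19 QVB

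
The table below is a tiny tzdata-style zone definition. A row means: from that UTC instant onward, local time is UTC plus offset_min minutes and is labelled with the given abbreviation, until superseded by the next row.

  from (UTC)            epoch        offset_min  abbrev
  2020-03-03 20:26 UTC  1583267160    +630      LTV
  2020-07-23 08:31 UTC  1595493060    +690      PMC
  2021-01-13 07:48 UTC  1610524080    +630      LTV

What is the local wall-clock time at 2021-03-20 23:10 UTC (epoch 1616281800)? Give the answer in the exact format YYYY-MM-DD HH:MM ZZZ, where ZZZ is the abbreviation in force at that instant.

Query: 2021-03-20 23:10 UTC
Rule 3/3 (LTV, +10:30): 2021-01-13 07:48 UTC ≤ query < +∞
23·60 + 10 + 630 = 2020 min
2020 = 1·1440 + 580; 580 = 9·60 + 40 → 09:40, 2021-03-20 + 1 day = 2021-03-21
→ 2021-03-21 09:40 LTV

2021-03-21 09:40 LTV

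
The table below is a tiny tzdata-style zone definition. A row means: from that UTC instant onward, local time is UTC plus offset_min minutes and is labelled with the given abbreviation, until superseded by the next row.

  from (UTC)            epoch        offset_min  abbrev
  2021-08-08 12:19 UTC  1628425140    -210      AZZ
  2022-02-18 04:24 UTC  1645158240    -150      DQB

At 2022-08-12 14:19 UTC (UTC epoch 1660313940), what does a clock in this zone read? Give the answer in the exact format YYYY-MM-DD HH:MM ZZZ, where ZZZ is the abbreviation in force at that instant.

2022-08-12 11:49 DQB

Query: 2022-08-12 14:19 UTC
Rule 2/2 (DQB, -02:30): 2022-02-18 04:24 UTC ≤ query < +∞
14·60 + 19 - 150 = 709 min
709 = 0·1440 + 709; 709 = 11·60 + 49 → 11:49, same day
→ 2022-08-12 11:49 DQB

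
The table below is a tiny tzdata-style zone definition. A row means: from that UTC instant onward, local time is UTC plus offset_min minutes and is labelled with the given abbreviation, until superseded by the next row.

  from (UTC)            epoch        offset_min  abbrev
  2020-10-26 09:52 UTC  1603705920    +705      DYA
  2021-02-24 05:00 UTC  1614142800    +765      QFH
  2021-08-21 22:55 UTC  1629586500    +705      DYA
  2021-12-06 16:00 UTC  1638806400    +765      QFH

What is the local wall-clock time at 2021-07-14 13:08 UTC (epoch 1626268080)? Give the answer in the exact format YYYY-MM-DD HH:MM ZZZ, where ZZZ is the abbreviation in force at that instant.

Query: 2021-07-14 13:08 UTC
Rule 2/4 (QFH, +12:45): 2021-02-24 05:00 UTC ≤ query < 2021-08-21 22:55 UTC
13·60 + 8 + 765 = 1553 min
1553 = 1·1440 + 113; 113 = 1·60 + 53 → 01:53, 2021-07-14 + 1 day = 2021-07-15
→ 2021-07-15 01:53 QFH

2021-07-15 01:53 QFH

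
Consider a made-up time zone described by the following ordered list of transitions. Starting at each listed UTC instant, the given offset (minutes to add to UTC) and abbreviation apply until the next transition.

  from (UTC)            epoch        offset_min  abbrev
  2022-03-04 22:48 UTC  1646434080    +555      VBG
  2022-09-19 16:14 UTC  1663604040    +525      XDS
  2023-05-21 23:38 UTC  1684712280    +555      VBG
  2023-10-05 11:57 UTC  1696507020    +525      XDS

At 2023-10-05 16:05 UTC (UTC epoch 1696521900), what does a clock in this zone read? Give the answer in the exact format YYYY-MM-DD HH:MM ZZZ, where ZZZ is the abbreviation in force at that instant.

Query: 2023-10-05 16:05 UTC
Rule 4/4 (XDS, +08:45): 2023-10-05 11:57 UTC ≤ query < +∞
16·60 + 5 + 525 = 1490 min
1490 = 1·1440 + 50; 50 = 0·60 + 50 → 00:50, 2023-10-05 + 1 day = 2023-10-06
→ 2023-10-06 00:50 XDS

2023-10-06 00:50 XDS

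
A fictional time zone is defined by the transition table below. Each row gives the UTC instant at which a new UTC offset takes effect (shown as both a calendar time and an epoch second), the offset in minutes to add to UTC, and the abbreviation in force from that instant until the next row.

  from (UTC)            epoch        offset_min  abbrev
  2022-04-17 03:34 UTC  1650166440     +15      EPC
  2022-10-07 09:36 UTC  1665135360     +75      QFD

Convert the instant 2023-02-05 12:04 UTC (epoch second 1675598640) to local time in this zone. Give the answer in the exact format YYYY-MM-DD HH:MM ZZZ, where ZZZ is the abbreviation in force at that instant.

2023-02-05 13:19 QFD

Query: 2023-02-05 12:04 UTC
Rule 2/2 (QFD, +01:15): 2022-10-07 09:36 UTC ≤ query < +∞
12·60 + 4 + 75 = 799 min
799 = 0·1440 + 799; 799 = 13·60 + 19 → 13:19, same day
→ 2023-02-05 13:19 QFD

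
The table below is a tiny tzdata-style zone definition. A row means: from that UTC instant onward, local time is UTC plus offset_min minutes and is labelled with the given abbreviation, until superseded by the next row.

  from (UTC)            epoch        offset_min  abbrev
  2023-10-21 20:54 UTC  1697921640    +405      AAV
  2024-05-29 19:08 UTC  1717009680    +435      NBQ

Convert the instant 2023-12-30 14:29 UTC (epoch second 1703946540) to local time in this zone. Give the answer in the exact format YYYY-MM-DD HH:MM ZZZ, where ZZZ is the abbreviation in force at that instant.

Query: 2023-12-30 14:29 UTC
Rule 1/2 (AAV, +06:45): 2023-10-21 20:54 UTC ≤ query < 2024-05-29 19:08 UTC
14·60 + 29 + 405 = 1274 min
1274 = 0·1440 + 1274; 1274 = 21·60 + 14 → 21:14, same day
→ 2023-12-30 21:14 AAV

2023-12-30 21:14 AAV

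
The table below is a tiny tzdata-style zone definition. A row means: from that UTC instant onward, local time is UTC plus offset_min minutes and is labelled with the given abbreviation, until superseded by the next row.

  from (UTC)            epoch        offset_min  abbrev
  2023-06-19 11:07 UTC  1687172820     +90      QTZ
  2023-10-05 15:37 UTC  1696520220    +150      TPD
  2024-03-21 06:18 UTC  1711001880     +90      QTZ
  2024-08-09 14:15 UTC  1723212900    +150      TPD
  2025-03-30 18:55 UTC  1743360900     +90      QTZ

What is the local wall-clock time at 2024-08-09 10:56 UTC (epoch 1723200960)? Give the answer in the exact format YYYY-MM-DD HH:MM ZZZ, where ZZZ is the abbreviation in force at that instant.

Query: 2024-08-09 10:56 UTC
Rule 3/5 (QTZ, +01:30): 2024-03-21 06:18 UTC ≤ query < 2024-08-09 14:15 UTC
10·60 + 56 + 90 = 746 min
746 = 0·1440 + 746; 746 = 12·60 + 26 → 12:26, same day
→ 2024-08-09 12:26 QTZ

2024-08-09 12:26 QTZ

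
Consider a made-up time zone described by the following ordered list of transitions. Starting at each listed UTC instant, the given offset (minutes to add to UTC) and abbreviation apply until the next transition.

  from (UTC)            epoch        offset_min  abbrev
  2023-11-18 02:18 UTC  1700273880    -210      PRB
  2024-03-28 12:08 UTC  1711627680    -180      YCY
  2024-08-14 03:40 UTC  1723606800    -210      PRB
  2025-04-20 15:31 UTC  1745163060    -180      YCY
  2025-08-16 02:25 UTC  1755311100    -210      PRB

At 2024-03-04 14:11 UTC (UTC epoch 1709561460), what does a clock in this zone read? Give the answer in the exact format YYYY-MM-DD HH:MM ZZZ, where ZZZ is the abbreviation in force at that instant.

Query: 2024-03-04 14:11 UTC
Rule 1/5 (PRB, -03:30): 2023-11-18 02:18 UTC ≤ query < 2024-03-28 12:08 UTC
14·60 + 11 - 210 = 641 min
641 = 0·1440 + 641; 641 = 10·60 + 41 → 10:41, same day
→ 2024-03-04 10:41 PRB

2024-03-04 10:41 PRB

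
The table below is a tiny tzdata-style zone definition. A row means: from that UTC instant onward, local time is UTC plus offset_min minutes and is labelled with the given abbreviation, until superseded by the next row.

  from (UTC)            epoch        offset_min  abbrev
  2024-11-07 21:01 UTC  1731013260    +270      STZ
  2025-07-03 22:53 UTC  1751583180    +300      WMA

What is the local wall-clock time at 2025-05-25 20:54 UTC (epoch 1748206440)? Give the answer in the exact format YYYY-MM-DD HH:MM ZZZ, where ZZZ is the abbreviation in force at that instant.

2025-05-26 01:24 STZ

Query: 2025-05-25 20:54 UTC
Rule 1/2 (STZ, +04:30): 2024-11-07 21:01 UTC ≤ query < 2025-07-03 22:53 UTC
20·60 + 54 + 270 = 1524 min
1524 = 1·1440 + 84; 84 = 1·60 + 24 → 01:24, 2025-05-25 + 1 day = 2025-05-26
→ 2025-05-26 01:24 STZ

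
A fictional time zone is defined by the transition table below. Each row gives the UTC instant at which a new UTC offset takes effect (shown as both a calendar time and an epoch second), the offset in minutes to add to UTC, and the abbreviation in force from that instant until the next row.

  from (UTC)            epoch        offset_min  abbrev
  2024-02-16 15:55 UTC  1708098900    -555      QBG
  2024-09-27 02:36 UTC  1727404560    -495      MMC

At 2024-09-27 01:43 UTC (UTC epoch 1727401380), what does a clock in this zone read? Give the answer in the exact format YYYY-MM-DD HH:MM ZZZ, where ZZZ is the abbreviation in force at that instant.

Query: 2024-09-27 01:43 UTC
Rule 1/2 (QBG, -09:15): 2024-02-16 15:55 UTC ≤ query < 2024-09-27 02:36 UTC
1·60 + 43 - 555 = -452 min
-452 = -1·1440 + 988; 988 = 16·60 + 28 → 16:28, 2024-09-27 - 1 day = 2024-09-26
→ 2024-09-26 16:28 QBG

2024-09-26 16:28 QBG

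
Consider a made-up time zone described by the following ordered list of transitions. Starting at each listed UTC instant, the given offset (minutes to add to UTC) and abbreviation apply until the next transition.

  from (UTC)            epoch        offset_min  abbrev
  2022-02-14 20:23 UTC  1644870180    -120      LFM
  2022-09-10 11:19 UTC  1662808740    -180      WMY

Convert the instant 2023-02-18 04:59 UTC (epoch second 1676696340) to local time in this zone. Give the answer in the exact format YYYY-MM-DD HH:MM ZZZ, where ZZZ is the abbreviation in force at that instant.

2023-02-18 01:59 WMY

Query: 2023-02-18 04:59 UTC
Rule 2/2 (WMY, -03:00): 2022-09-10 11:19 UTC ≤ query < +∞
4·60 + 59 - 180 = 119 min
119 = 0·1440 + 119; 119 = 1·60 + 59 → 01:59, same day
→ 2023-02-18 01:59 WMY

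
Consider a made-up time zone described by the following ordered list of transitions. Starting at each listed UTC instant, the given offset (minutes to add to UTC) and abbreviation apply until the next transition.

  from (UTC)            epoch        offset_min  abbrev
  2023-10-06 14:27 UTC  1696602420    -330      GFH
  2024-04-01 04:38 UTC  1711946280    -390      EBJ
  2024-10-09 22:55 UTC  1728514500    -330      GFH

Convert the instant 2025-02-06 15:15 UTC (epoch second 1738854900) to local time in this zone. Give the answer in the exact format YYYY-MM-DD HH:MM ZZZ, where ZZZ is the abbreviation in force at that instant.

2025-02-06 09:45 GFH

Query: 2025-02-06 15:15 UTC
Rule 3/3 (GFH, -05:30): 2024-10-09 22:55 UTC ≤ query < +∞
15·60 + 15 - 330 = 585 min
585 = 0·1440 + 585; 585 = 9·60 + 45 → 09:45, same day
→ 2025-02-06 09:45 GFH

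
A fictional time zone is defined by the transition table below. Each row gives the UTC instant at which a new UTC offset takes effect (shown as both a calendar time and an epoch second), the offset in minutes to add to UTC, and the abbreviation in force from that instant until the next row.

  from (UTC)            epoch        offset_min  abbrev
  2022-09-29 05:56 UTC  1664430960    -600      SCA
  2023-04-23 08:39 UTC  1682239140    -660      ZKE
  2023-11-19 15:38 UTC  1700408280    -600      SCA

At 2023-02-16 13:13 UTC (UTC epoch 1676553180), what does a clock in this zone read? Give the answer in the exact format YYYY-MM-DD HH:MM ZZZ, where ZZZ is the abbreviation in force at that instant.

2023-02-16 03:13 SCA

Query: 2023-02-16 13:13 UTC
Rule 1/3 (SCA, -10:00): 2022-09-29 05:56 UTC ≤ query < 2023-04-23 08:39 UTC
13·60 + 13 - 600 = 193 min
193 = 0·1440 + 193; 193 = 3·60 + 13 → 03:13, same day
→ 2023-02-16 03:13 SCA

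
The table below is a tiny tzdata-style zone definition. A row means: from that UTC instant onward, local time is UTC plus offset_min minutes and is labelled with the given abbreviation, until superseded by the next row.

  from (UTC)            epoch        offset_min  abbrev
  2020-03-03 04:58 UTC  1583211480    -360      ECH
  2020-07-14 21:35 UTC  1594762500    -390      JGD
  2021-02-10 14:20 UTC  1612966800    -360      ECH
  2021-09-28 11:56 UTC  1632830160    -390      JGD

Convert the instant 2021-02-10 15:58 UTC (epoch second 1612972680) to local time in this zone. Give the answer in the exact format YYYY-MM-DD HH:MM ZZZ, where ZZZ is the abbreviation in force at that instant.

2021-02-10 09:58 ECH

Query: 2021-02-10 15:58 UTC
Rule 3/4 (ECH, -06:00): 2021-02-10 14:20 UTC ≤ query < 2021-09-28 11:56 UTC
15·60 + 58 - 360 = 598 min
598 = 0·1440 + 598; 598 = 9·60 + 58 → 09:58, same day
→ 2021-02-10 09:58 ECH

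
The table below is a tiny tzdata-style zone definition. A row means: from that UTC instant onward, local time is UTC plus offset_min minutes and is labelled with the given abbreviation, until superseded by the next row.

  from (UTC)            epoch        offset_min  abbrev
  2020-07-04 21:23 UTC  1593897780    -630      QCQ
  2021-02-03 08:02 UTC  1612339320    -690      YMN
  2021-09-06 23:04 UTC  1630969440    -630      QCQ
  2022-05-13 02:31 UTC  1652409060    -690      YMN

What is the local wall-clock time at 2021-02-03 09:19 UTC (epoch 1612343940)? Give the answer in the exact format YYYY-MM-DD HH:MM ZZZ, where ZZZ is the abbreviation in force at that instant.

2021-02-02 21:49 YMN

Query: 2021-02-03 09:19 UTC
Rule 2/4 (YMN, -11:30): 2021-02-03 08:02 UTC ≤ query < 2021-09-06 23:04 UTC
9·60 + 19 - 690 = -131 min
-131 = -1·1440 + 1309; 1309 = 21·60 + 49 → 21:49, 2021-02-03 - 1 day = 2021-02-02
→ 2021-02-02 21:49 YMN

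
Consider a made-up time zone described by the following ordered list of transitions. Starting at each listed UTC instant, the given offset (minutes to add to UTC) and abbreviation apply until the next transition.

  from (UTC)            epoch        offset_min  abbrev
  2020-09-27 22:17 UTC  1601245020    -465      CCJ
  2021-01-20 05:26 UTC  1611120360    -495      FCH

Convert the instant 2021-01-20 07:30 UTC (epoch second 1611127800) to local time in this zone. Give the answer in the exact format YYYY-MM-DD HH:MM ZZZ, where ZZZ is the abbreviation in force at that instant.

Query: 2021-01-20 07:30 UTC
Rule 2/2 (FCH, -08:15): 2021-01-20 05:26 UTC ≤ query < +∞
7·60 + 30 - 495 = -45 min
-45 = -1·1440 + 1395; 1395 = 23·60 + 15 → 23:15, 2021-01-20 - 1 day = 2021-01-19
→ 2021-01-19 23:15 FCH

2021-01-19 23:15 FCH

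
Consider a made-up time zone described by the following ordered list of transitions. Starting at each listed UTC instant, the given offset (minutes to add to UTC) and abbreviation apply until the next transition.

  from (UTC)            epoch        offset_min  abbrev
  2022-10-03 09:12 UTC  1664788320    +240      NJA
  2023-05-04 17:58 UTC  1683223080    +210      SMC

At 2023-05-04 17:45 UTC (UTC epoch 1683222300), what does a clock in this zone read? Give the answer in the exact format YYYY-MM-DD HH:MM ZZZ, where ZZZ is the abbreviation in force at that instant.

2023-05-04 21:45 NJA

Query: 2023-05-04 17:45 UTC
Rule 1/2 (NJA, +04:00): 2022-10-03 09:12 UTC ≤ query < 2023-05-04 17:58 UTC
17·60 + 45 + 240 = 1305 min
1305 = 0·1440 + 1305; 1305 = 21·60 + 45 → 21:45, same day
→ 2023-05-04 21:45 NJA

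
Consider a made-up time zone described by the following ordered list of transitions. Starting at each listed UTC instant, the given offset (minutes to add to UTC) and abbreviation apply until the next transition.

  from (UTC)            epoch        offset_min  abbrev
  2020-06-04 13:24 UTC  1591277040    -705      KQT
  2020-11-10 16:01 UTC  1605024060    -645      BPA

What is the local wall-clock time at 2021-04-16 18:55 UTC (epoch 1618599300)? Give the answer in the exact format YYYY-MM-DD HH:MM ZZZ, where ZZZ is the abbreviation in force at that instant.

2021-04-16 08:10 BPA

Query: 2021-04-16 18:55 UTC
Rule 2/2 (BPA, -10:45): 2020-11-10 16:01 UTC ≤ query < +∞
18·60 + 55 - 645 = 490 min
490 = 0·1440 + 490; 490 = 8·60 + 10 → 08:10, same day
→ 2021-04-16 08:10 BPA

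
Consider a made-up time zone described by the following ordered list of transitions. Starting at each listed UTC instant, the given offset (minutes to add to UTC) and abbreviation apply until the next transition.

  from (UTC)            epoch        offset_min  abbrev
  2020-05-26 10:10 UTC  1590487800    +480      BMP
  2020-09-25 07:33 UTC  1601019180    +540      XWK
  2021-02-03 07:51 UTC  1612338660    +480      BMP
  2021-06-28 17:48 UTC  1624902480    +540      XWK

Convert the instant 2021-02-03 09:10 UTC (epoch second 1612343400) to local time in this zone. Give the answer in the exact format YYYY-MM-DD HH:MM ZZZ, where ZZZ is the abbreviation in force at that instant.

2021-02-03 17:10 BMP

Query: 2021-02-03 09:10 UTC
Rule 3/4 (BMP, +08:00): 2021-02-03 07:51 UTC ≤ query < 2021-06-28 17:48 UTC
9·60 + 10 + 480 = 1030 min
1030 = 0·1440 + 1030; 1030 = 17·60 + 10 → 17:10, same day
→ 2021-02-03 17:10 BMP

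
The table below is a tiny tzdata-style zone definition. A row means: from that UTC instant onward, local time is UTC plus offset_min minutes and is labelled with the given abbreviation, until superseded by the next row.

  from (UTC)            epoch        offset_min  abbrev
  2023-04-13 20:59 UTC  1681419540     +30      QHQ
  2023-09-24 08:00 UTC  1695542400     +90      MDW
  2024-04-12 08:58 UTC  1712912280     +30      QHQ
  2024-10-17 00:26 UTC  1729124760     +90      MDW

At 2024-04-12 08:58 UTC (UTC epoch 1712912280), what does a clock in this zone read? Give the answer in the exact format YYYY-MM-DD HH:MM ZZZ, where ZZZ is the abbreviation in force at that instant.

Query: 2024-04-12 08:58 UTC
Rule 3/4 (QHQ, +00:30): 2024-04-12 08:58 UTC ≤ query < 2024-10-17 00:26 UTC
8·60 + 58 + 30 = 568 min
568 = 0·1440 + 568; 568 = 9·60 + 28 → 09:28, same day
→ 2024-04-12 09:28 QHQ

2024-04-12 09:28 QHQ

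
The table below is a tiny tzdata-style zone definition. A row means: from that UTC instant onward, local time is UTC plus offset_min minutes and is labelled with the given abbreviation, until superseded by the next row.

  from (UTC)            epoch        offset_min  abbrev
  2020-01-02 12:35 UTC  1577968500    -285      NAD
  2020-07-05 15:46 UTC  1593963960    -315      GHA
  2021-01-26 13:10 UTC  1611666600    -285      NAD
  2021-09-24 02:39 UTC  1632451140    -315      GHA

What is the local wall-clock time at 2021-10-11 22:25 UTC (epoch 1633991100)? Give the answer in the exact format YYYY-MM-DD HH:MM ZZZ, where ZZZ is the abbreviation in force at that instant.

2021-10-11 17:10 GHA

Query: 2021-10-11 22:25 UTC
Rule 4/4 (GHA, -05:15): 2021-09-24 02:39 UTC ≤ query < +∞
22·60 + 25 - 315 = 1030 min
1030 = 0·1440 + 1030; 1030 = 17·60 + 10 → 17:10, same day
→ 2021-10-11 17:10 GHA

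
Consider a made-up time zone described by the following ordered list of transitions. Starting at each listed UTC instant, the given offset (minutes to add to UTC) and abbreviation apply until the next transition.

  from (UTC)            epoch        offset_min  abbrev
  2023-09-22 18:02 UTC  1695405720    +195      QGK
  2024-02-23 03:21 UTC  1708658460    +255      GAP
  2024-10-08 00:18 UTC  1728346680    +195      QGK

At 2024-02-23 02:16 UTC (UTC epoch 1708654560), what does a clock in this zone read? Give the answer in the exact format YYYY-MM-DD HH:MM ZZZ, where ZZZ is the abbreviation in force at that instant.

Query: 2024-02-23 02:16 UTC
Rule 1/3 (QGK, +03:15): 2023-09-22 18:02 UTC ≤ query < 2024-02-23 03:21 UTC
2·60 + 16 + 195 = 331 min
331 = 0·1440 + 331; 331 = 5·60 + 31 → 05:31, same day
→ 2024-02-23 05:31 QGK

2024-02-23 05:31 QGK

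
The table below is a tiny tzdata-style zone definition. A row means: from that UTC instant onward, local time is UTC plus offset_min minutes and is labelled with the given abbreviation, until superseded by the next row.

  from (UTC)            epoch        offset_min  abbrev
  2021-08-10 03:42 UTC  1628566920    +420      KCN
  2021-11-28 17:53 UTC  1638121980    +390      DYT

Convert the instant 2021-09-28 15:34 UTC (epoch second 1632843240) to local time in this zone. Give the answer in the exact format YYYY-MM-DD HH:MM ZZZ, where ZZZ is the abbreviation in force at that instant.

Query: 2021-09-28 15:34 UTC
Rule 1/2 (KCN, +07:00): 2021-08-10 03:42 UTC ≤ query < 2021-11-28 17:53 UTC
15·60 + 34 + 420 = 1354 min
1354 = 0·1440 + 1354; 1354 = 22·60 + 34 → 22:34, same day
→ 2021-09-28 22:34 KCN

2021-09-28 22:34 KCN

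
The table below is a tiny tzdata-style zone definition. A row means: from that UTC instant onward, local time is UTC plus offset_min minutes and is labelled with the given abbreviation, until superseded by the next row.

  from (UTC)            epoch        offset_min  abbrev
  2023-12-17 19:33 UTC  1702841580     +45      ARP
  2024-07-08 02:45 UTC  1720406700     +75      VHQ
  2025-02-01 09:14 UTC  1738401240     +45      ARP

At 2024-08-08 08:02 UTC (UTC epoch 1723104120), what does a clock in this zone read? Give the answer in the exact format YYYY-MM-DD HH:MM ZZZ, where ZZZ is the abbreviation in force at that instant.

Query: 2024-08-08 08:02 UTC
Rule 2/3 (VHQ, +01:15): 2024-07-08 02:45 UTC ≤ query < 2025-02-01 09:14 UTC
8·60 + 2 + 75 = 557 min
557 = 0·1440 + 557; 557 = 9·60 + 17 → 09:17, same day
→ 2024-08-08 09:17 VHQ

2024-08-08 09:17 VHQ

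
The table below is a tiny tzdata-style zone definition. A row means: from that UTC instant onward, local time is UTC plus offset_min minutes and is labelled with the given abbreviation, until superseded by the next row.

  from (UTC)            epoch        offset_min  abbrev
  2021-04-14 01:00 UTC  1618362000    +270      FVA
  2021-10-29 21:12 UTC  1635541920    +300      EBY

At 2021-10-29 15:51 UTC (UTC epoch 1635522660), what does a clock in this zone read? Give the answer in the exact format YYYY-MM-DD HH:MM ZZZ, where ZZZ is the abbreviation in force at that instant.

2021-10-29 20:21 FVA

Query: 2021-10-29 15:51 UTC
Rule 1/2 (FVA, +04:30): 2021-04-14 01:00 UTC ≤ query < 2021-10-29 21:12 UTC
15·60 + 51 + 270 = 1221 min
1221 = 0·1440 + 1221; 1221 = 20·60 + 21 → 20:21, same day
→ 2021-10-29 20:21 FVA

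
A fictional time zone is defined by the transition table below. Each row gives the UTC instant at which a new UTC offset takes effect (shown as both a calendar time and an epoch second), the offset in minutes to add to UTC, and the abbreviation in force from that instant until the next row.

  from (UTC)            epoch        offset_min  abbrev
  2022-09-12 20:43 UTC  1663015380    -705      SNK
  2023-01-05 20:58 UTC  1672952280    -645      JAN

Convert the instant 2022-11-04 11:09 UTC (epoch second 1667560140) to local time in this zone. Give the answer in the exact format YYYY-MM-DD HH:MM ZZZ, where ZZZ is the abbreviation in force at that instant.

2022-11-03 23:24 SNK

Query: 2022-11-04 11:09 UTC
Rule 1/2 (SNK, -11:45): 2022-09-12 20:43 UTC ≤ query < 2023-01-05 20:58 UTC
11·60 + 9 - 705 = -36 min
-36 = -1·1440 + 1404; 1404 = 23·60 + 24 → 23:24, 2022-11-04 - 1 day = 2022-11-03
→ 2022-11-03 23:24 SNK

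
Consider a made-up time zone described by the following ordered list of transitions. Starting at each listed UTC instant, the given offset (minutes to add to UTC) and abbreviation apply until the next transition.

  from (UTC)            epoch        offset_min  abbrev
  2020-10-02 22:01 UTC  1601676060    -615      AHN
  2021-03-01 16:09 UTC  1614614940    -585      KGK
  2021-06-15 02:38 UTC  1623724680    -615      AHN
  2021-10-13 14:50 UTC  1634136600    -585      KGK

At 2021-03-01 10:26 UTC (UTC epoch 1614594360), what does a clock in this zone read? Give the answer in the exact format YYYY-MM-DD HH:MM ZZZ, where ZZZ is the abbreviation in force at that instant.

2021-03-01 00:11 AHN

Query: 2021-03-01 10:26 UTC
Rule 1/4 (AHN, -10:15): 2020-10-02 22:01 UTC ≤ query < 2021-03-01 16:09 UTC
10·60 + 26 - 615 = 11 min
11 = 0·1440 + 11; 11 = 0·60 + 11 → 00:11, same day
→ 2021-03-01 00:11 AHN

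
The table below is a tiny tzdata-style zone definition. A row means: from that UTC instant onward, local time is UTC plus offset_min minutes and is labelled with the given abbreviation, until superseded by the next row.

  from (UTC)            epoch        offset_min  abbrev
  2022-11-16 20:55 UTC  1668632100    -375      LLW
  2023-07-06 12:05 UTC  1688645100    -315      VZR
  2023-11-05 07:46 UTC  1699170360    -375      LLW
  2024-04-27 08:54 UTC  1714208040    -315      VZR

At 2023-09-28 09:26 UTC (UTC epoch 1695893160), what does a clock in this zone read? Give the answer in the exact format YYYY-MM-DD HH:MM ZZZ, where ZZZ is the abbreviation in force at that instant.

Query: 2023-09-28 09:26 UTC
Rule 2/4 (VZR, -05:15): 2023-07-06 12:05 UTC ≤ query < 2023-11-05 07:46 UTC
9·60 + 26 - 315 = 251 min
251 = 0·1440 + 251; 251 = 4·60 + 11 → 04:11, same day
→ 2023-09-28 04:11 VZR

2023-09-28 04:11 VZR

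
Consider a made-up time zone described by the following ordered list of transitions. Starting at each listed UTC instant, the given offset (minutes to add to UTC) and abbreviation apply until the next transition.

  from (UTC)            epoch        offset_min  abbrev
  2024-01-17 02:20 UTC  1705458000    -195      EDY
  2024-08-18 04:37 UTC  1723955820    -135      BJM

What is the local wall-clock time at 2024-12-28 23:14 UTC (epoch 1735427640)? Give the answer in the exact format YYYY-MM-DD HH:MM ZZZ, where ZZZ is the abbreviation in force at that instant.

2024-12-28 20:59 BJM

Query: 2024-12-28 23:14 UTC
Rule 2/2 (BJM, -02:15): 2024-08-18 04:37 UTC ≤ query < +∞
23·60 + 14 - 135 = 1259 min
1259 = 0·1440 + 1259; 1259 = 20·60 + 59 → 20:59, same day
→ 2024-12-28 20:59 BJM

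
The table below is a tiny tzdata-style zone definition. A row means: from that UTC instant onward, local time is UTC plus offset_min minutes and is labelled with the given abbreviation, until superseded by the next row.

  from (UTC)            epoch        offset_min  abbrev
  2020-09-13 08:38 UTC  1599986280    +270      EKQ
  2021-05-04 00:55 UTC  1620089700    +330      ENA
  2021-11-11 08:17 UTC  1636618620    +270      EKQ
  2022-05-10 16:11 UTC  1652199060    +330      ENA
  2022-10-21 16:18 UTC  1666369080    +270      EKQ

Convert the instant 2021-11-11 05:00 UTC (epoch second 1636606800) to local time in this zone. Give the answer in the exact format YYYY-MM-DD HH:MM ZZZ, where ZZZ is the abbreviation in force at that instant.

2021-11-11 10:30 ENA

Query: 2021-11-11 05:00 UTC
Rule 2/5 (ENA, +05:30): 2021-05-04 00:55 UTC ≤ query < 2021-11-11 08:17 UTC
5·60 + 0 + 330 = 630 min
630 = 0·1440 + 630; 630 = 10·60 + 30 → 10:30, same day
→ 2021-11-11 10:30 ENA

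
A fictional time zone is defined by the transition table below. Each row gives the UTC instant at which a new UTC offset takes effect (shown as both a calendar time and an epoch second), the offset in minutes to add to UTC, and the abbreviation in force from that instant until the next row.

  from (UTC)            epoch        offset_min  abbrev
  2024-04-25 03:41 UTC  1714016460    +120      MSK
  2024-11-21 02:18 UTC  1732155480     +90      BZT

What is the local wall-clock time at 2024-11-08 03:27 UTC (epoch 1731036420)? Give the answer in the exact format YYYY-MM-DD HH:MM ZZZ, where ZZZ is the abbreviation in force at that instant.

2024-11-08 05:27 MSK

Query: 2024-11-08 03:27 UTC
Rule 1/2 (MSK, +02:00): 2024-04-25 03:41 UTC ≤ query < 2024-11-21 02:18 UTC
3·60 + 27 + 120 = 327 min
327 = 0·1440 + 327; 327 = 5·60 + 27 → 05:27, same day
→ 2024-11-08 05:27 MSK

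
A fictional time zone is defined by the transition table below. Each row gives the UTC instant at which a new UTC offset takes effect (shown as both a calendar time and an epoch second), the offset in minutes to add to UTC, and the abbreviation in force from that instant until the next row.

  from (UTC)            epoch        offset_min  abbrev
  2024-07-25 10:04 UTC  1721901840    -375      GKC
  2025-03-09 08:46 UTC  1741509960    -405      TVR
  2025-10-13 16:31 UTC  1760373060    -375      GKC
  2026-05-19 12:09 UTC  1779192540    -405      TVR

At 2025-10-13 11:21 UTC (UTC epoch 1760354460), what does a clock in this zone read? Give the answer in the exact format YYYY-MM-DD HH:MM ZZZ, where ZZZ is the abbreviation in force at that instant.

Query: 2025-10-13 11:21 UTC
Rule 2/4 (TVR, -06:45): 2025-03-09 08:46 UTC ≤ query < 2025-10-13 16:31 UTC
11·60 + 21 - 405 = 276 min
276 = 0·1440 + 276; 276 = 4·60 + 36 → 04:36, same day
→ 2025-10-13 04:36 TVR

2025-10-13 04:36 TVR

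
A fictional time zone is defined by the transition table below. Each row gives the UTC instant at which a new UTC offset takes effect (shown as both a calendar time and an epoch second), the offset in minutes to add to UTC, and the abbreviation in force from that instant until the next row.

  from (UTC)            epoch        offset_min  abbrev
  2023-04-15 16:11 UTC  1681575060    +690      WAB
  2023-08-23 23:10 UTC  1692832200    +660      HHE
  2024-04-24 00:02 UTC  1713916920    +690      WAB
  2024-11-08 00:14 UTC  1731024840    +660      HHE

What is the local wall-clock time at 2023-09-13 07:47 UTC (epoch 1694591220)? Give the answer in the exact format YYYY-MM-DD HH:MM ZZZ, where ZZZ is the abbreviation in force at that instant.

Query: 2023-09-13 07:47 UTC
Rule 2/4 (HHE, +11:00): 2023-08-23 23:10 UTC ≤ query < 2024-04-24 00:02 UTC
7·60 + 47 + 660 = 1127 min
1127 = 0·1440 + 1127; 1127 = 18·60 + 47 → 18:47, same day
→ 2023-09-13 18:47 HHE

2023-09-13 18:47 HHE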